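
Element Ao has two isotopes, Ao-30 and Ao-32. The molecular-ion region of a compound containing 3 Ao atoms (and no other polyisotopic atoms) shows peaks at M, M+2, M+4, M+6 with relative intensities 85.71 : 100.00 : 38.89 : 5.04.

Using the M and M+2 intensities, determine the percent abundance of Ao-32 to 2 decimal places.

28.00%

Let p = fractional abundance of Ao-30. I(M+2)/I(M) = [C(3,1)·p^2·(1−p)] / p^3 = 3·(1−p)/p = 100.00/85.71 = 1.1667
(1−p)/p = 1.1667/3 = 0.3889  ⇒  p = 1/(1 + 0.3889) = 0.7200
Ao-30: 72.00%, Ao-32: 28.00%.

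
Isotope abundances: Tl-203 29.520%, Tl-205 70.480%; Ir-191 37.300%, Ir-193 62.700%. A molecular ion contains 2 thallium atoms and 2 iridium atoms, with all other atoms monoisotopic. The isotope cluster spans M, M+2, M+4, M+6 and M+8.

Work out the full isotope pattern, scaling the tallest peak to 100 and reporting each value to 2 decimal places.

Thallium pattern (n=2): 0.08714304 : 0.41611392 : 0.49674304
Iridium pattern (n=2): 0.139129 : 0.467742 : 0.393129
Convolve the two distributions (both contribute in 2-u steps):
  M: 0.08714304×0.139129 = 0.012124
  M+2: 0.08714304×0.467742 + 0.41611392×0.139129 = 0.098654
  M+4: 0.08714304×0.393129 + 0.41611392×0.467742 + 0.49674304×0.139129 = 0.298004
  M+6: 0.41611392×0.393129 + 0.49674304×0.467742 = 0.395934
  M+8: 0.49674304×0.393129 = 0.195284
Scale to base peak (0.395934) = 100: 3.06 : 24.92 : 75.27 : 100.00 : 49.32

3.06 : 24.92 : 75.27 : 100.00 : 49.32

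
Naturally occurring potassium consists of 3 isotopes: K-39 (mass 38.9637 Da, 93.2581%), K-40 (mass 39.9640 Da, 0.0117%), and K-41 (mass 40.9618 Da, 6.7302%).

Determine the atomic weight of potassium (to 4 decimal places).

Weight each isotope mass by its fractional abundance: 0.932581 × 38.9637 + 0.000117 × 39.9640 + 0.067302 × 40.9618
= 36.33681 + 0.00468 + 2.75681 = 39.09830 Da

39.0983 Da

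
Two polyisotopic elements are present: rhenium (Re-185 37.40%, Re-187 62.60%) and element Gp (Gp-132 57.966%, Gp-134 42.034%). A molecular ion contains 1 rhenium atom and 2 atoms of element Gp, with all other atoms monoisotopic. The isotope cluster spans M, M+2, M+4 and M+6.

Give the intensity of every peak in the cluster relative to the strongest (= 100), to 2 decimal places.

Rhenium pattern (n=1): 0.3740 : 0.6260
Element Gp pattern (n=2): 0.33600572 : 0.48730857 : 0.17668572
Convolve the two distributions (both contribute in 2-u steps):
  M: 0.3740×0.33600572 = 0.125666
  M+2: 0.3740×0.48730857 + 0.6260×0.33600572 = 0.392593
  M+4: 0.3740×0.17668572 + 0.6260×0.48730857 = 0.371136
  M+6: 0.6260×0.17668572 = 0.110605
Scale to base peak (0.392593) = 100: 32.01 : 100.00 : 94.53 : 28.17

32.01 : 100.00 : 94.53 : 28.17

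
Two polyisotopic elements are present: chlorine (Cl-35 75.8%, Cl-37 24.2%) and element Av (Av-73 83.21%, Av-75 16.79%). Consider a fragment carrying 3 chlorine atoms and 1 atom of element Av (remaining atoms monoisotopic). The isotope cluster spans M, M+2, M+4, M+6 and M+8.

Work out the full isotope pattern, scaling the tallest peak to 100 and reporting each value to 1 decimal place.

Chlorine pattern (n=3): 0.43551951 : 0.41713346 : 0.13317454 : 0.01417249
Element Av pattern (n=1): 0.8321 : 0.1679
Convolve the two distributions (both contribute in 2-u steps):
  M: 0.43551951×0.8321 = 0.362396
  M+2: 0.43551951×0.1679 + 0.41713346×0.8321 = 0.420220
  M+4: 0.41713346×0.1679 + 0.13317454×0.8321 = 0.180851
  M+6: 0.13317454×0.1679 + 0.01417249×0.8321 = 0.034153
  M+8: 0.01417249×0.1679 = 0.002380
Scale to base peak (0.420220) = 100: 86.2 : 100.0 : 43.0 : 8.1 : 0.6

86.2 : 100.0 : 43.0 : 8.1 : 0.6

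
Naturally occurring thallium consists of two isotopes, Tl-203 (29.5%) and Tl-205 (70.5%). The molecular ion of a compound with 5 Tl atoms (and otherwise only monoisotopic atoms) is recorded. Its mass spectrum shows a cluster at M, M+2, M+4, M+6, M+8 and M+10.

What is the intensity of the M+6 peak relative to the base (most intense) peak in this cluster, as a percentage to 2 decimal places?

Binomial terms of (0.295 + 0.705)^5: M 0.0022, M+2 0.0267, M+4 0.1276, M+6 0.3049, M+8 0.3644, M+10 0.1742 → M+8 is the base peak.
P(M+8) = C(5,4) × 0.295^1 × 0.705^4 = 5 × 0.2950 × 0.24703385 = 0.364375 (base)
P(M+6) = C(5,3) × 0.295^2 × 0.705^3 = 10 × 0.087025 × 0.35040263 = 0.304938
Relative intensity = 0.304938 / 0.364375 × 100 = 83.69

83.69%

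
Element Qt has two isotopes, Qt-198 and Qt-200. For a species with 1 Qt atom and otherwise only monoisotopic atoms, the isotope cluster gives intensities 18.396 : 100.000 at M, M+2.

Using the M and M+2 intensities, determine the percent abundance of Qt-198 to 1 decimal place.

15.5%

If p is the fraction of Qt that is Qt-198, then I(M+2)/I(M) = [C(1,1)·p^0·(1−p)] / p^1 = 1·(1−p)/p = 100.000/18.396 = 5.4360
(1−p)/p = 5.4360/1 = 5.4360  ⇒  p = 1/(1 + 5.4360) = 0.1554
Qt-198: 15.5%, Qt-200: 84.5%.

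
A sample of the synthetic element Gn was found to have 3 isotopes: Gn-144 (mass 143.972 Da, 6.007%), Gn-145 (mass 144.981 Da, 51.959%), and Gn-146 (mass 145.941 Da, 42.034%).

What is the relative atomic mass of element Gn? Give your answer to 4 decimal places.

The abundance-weighted mean is 0.06007 × 143.972 + 0.51959 × 144.981 + 0.42034 × 145.941
= 8.64840 + 75.33068 + 61.34484 = 145.32392 Da

145.3239 Da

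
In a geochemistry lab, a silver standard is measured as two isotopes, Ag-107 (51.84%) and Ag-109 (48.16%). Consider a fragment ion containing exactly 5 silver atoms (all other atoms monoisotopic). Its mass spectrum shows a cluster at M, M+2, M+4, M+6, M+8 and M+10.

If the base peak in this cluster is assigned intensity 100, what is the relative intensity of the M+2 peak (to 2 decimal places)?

53.82

Term probabilities: M 0.0374, M+2 0.1739, M+4 0.3231, M+6 0.3002, M+8 0.1394, M+10 0.0259. Base peak = M+4.
P(M+4) = C(5,2) × 0.5184^3 × 0.4816^2 = 10 × 0.13931407 × 0.23193856 = 0.323123 (base)
P(M+2) = C(5,1) × 0.5184^4 × 0.4816^1 = 5 × 0.07222041 × 0.4816 = 0.173907
Relative intensity = 0.173907 / 0.323123 × 100 = 53.82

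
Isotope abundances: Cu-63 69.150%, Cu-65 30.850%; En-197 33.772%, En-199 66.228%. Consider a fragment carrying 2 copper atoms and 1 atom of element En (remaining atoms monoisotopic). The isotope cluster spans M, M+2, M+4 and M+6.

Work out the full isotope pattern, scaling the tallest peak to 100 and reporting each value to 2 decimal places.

35.05 : 100.00 : 68.30 : 13.68

Copper pattern (n=2): 0.47817225 : 0.4266555 : 0.09517225
Element En pattern (n=1): 0.33772 : 0.66228
Convolve the two distributions (both contribute in 2-u steps):
  M: 0.47817225×0.33772 = 0.161488
  M+2: 0.47817225×0.66228 + 0.4266555×0.33772 = 0.460774
  M+4: 0.4266555×0.66228 + 0.09517225×0.33772 = 0.314707
  M+6: 0.09517225×0.66228 = 0.063031
Scale to base peak (0.460774) = 100: 35.05 : 100.00 : 68.30 : 13.68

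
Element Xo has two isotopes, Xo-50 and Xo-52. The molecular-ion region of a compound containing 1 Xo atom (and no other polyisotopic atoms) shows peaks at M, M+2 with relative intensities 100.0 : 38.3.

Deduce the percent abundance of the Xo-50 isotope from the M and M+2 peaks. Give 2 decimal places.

72.31%

If p is the fraction of Xo that is Xo-50, then I(M+2)/I(M) = [C(1,1)·p^0·(1−p)] / p^1 = 1·(1−p)/p = 38.3/100.0 = 0.3830
(1−p)/p = 0.3830/1 = 0.3830  ⇒  p = 1/(1 + 0.3830) = 0.7231
Xo-50: 72.31%, Xo-52: 27.69%.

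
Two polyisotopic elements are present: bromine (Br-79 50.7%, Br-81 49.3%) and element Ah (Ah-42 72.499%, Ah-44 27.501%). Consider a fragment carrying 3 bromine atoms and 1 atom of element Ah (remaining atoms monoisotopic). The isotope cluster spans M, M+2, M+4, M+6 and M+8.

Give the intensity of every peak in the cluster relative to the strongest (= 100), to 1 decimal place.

Bromine pattern (n=3): 0.13032384 : 0.38017547 : 0.36967753 : 0.11982316
Element Ah pattern (n=1): 0.72499 : 0.27501
Convolve the two distributions (both contribute in 2-u steps):
  M: 0.13032384×0.72499 = 0.094483
  M+2: 0.13032384×0.27501 + 0.38017547×0.72499 = 0.311464
  M+4: 0.38017547×0.27501 + 0.36967753×0.72499 = 0.372565
  M+6: 0.36967753×0.27501 + 0.11982316×0.72499 = 0.188536
  M+8: 0.11982316×0.27501 = 0.032953
Scale to base peak (0.372565) = 100: 25.4 : 83.6 : 100.0 : 50.6 : 8.8

25.4 : 83.6 : 100.0 : 50.6 : 8.8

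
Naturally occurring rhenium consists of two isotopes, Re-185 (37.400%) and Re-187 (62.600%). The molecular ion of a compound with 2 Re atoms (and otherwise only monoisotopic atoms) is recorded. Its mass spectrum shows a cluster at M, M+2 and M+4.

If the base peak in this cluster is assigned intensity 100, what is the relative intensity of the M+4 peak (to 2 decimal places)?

83.69

Term probabilities: M 0.1399, M+2 0.4682, M+4 0.3919. Base peak = M+2.
P(M+2) = C(2,1) × 0.37400^1 × 0.62600^1 = 2 × 0.3740 × 0.6260 = 0.468248 (base)
P(M+4) = C(2,2) × 0.37400^0 × 0.62600^2 = 1 × 1.0000 × 0.391876 = 0.391876
Relative intensity = 0.391876 / 0.468248 × 100 = 83.69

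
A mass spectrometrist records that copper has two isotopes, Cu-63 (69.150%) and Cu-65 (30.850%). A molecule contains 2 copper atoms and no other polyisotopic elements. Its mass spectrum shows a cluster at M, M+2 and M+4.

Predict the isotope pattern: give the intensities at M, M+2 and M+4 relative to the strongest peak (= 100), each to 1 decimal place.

Expanding (0.69150 + 0.30850)^2:
P(M) = 0.69150^2 = 0.478172
P(M+2) = 2 × 0.69150^1 × 0.30850^1 = 0.426656
P(M+4) = 0.30850^2 = 0.095172
The M peak is largest (0.478172); scaling to 100 gives 100.0 : 89.2 : 19.9.

100.0 : 89.2 : 19.9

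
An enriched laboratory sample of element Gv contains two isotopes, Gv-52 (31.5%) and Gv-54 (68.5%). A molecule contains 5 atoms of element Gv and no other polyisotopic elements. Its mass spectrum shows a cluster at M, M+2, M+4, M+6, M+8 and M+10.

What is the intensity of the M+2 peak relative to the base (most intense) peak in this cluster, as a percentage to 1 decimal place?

(0.315 + 0.685)^5 gives M 0.0031, M+2 0.0337, M+4 0.1467, M+6 0.3189, M+8 0.3468, M+10 0.1508; the largest is M+8.
P(M+8) = C(5,4) × 0.315^1 × 0.685^4 = 5 × 0.3150 × 0.2201721 = 0.346771 (base)
P(M+2) = C(5,1) × 0.315^4 × 0.685^1 = 5 × 0.0098456 × 0.6850 = 0.033721
Relative intensity = 0.033721 / 0.346771 × 100 = 9.7

9.7%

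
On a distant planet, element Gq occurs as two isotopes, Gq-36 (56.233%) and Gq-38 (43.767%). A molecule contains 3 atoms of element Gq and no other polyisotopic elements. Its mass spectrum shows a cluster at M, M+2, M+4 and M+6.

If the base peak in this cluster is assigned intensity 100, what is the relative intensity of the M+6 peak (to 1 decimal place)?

(0.56233 + 0.43767)^3 gives M 0.1778, M+2 0.4152, M+4 0.3232, M+6 0.0838; the largest is M+2.
P(M+2) = C(3,1) × 0.56233^2 × 0.43767^1 = 3 × 0.31621503 × 0.43767 = 0.415193 (base)
P(M+6) = C(3,3) × 0.56233^0 × 0.43767^3 = 1 × 1.0000 × 0.08383789 = 0.083838
Relative intensity = 0.083838 / 0.415193 × 100 = 20.2

20.2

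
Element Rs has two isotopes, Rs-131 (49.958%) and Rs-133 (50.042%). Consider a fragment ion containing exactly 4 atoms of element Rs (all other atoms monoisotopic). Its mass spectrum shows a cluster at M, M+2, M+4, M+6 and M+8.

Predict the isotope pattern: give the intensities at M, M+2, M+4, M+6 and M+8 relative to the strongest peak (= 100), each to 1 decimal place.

Expanding (0.49958 + 0.50042)^4:
P(M) = 0.49958^4 = 0.062290
P(M+2) = 4 × 0.49958^3 × 0.50042^1 = 0.249580
P(M+4) = 6 × 0.49958^2 × 0.50042^2 = 0.374999
P(M+6) = 4 × 0.49958^1 × 0.50042^3 = 0.250420
P(M+8) = 0.50042^4 = 0.062710
The M+4 peak is largest (0.374999); scaling to 100 gives 16.6 : 66.6 : 100.0 : 66.8 : 16.7.

16.6 : 66.6 : 100.0 : 66.8 : 16.7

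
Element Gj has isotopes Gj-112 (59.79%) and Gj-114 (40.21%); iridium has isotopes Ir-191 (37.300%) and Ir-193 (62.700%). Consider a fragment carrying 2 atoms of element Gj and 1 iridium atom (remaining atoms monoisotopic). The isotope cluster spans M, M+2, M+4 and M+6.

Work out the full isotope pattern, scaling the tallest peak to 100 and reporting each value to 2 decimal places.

33.05 : 100.00 : 89.66 : 25.12

Element Gj pattern (n=2): 0.35748441 : 0.48083118 : 0.16168441
Iridium pattern (n=1): 0.3730 : 0.6270
Convolve the two distributions (both contribute in 2-u steps):
  M: 0.35748441×0.3730 = 0.133342
  M+2: 0.35748441×0.6270 + 0.48083118×0.3730 = 0.403493
  M+4: 0.48083118×0.6270 + 0.16168441×0.3730 = 0.361789
  M+6: 0.16168441×0.6270 = 0.101376
Scale to base peak (0.403493) = 100: 33.05 : 100.00 : 89.66 : 25.12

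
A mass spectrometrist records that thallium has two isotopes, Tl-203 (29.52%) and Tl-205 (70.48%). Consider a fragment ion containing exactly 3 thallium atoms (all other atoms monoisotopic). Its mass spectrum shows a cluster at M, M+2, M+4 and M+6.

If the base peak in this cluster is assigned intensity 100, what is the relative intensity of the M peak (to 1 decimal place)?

Term probabilities: M 0.0257, M+2 0.1843, M+4 0.4399, M+6 0.3501. Base peak = M+4.
P(M+4) = C(3,2) × 0.2952^1 × 0.7048^2 = 3 × 0.2952 × 0.49674304 = 0.439916 (base)
P(M) = C(3,0) × 0.2952^3 × 0.7048^0 = 1 × 0.02572463 × 1.0000 = 0.025725
Relative intensity = 0.025725 / 0.439916 × 100 = 5.8

5.8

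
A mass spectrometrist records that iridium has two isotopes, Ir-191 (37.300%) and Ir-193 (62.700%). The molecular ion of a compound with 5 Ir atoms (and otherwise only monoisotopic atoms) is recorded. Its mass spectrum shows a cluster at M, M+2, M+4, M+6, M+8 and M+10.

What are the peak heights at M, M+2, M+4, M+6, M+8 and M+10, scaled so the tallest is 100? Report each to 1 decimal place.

Expanding (0.37300 + 0.62700)^5:
P(M) = 0.37300^5 = 0.007220
P(M+2) = 5 × 0.37300^4 × 0.62700^1 = 0.060684
P(M+4) = 10 × 0.37300^3 × 0.62700^2 = 0.204015
P(M+6) = 10 × 0.37300^2 × 0.62700^3 = 0.342942
P(M+8) = 5 × 0.37300^1 × 0.62700^4 = 0.288237
P(M+10) = 0.62700^5 = 0.096903
The M+6 peak is largest (0.342942); scaling to 100 gives 2.1 : 17.7 : 59.5 : 100.0 : 84.0 : 28.3.

2.1 : 17.7 : 59.5 : 100.0 : 84.0 : 28.3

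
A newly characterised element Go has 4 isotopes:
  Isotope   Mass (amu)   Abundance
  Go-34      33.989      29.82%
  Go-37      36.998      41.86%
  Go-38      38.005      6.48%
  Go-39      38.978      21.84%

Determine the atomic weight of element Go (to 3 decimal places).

36.598 amu

Ar = Σ fᵢ·mᵢ = 0.2982 × 33.989 + 0.4186 × 36.998 + 0.0648 × 38.005 + 0.2184 × 38.978
= 10.1355 + 15.4874 + 2.4627 + 8.5128 = 36.5984 amu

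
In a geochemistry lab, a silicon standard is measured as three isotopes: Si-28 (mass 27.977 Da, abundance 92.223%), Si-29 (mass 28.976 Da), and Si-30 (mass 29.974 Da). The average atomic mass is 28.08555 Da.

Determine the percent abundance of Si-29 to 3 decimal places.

4.685%

The remaining 7.777% is split between Si-29 (fraction x) and Si-30 (fraction 0.07777 − x).
Substituting: 28.976x + 29.974(0.07777 − x) = 2.28432129
(28.976 − 29.974)x = -0.04675669  ⇒  x = 0.04685, y = 0.03092
Si-29: 4.685%, Si-30: 3.092%.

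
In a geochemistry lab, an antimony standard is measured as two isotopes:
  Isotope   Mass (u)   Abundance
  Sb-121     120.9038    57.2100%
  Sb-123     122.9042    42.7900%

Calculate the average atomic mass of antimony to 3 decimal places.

121.760 u

Ar = Σ fᵢ·mᵢ = 0.572100 × 120.9038 + 0.427900 × 122.9042
= 69.16906 + 52.59071 = 121.75977 u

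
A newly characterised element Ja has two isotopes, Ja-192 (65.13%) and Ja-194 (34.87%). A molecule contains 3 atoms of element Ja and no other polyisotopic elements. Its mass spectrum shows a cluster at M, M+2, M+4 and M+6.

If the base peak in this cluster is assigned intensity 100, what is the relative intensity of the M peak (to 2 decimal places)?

62.26

Binomial terms of (0.6513 + 0.3487)^3: M 0.2763, M+2 0.4437, M+4 0.2376, M+6 0.0424 → M+2 is the base peak.
P(M+2) = C(3,1) × 0.6513^2 × 0.3487^1 = 3 × 0.42419169 × 0.3487 = 0.443747 (base)
P(M) = C(3,0) × 0.6513^3 × 0.3487^0 = 1 × 0.27627605 × 1.0000 = 0.276276
Relative intensity = 0.276276 / 0.443747 × 100 = 62.26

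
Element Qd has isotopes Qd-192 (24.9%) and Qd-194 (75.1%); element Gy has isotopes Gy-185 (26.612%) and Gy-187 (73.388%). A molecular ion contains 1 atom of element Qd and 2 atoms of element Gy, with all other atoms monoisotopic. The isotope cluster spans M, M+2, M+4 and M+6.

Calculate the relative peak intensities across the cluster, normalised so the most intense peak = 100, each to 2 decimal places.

4.13 : 35.20 : 100.00 : 94.63

Element Qd pattern (n=1): 0.2490 : 0.7510
Element Gy pattern (n=2): 0.07081985 : 0.39060029 : 0.53857985
Convolve the two distributions (both contribute in 2-u steps):
  M: 0.2490×0.07081985 = 0.017634
  M+2: 0.2490×0.39060029 + 0.7510×0.07081985 = 0.150445
  M+4: 0.2490×0.53857985 + 0.7510×0.39060029 = 0.427447
  M+6: 0.7510×0.53857985 = 0.404473
Scale to base peak (0.427447) = 100: 4.13 : 35.20 : 100.00 : 94.63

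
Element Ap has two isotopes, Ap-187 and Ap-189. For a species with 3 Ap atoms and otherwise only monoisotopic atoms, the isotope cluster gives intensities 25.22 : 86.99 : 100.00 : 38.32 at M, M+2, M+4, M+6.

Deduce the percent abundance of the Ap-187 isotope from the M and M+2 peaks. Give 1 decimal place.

46.5%

If p is the fraction of Ap that is Ap-187, then I(M+2)/I(M) = [C(3,1)·p^2·(1−p)] / p^3 = 3·(1−p)/p = 86.99/25.22 = 3.4492
(1−p)/p = 3.4492/3 = 1.1497  ⇒  p = 1/(1 + 1.1497) = 0.4652
Ap-187: 46.5%, Ap-189: 53.5%.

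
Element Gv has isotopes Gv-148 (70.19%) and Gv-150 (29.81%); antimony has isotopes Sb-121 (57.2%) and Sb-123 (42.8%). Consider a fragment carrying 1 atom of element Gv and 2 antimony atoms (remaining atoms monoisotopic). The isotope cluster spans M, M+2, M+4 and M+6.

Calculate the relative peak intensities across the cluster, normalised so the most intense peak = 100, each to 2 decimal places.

52.05 : 100.00 : 62.22 : 12.38

Element Gv pattern (n=1): 0.7019 : 0.2981
Antimony pattern (n=2): 0.327184 : 0.489632 : 0.183184
Convolve the two distributions (both contribute in 2-u steps):
  M: 0.7019×0.327184 = 0.229650
  M+2: 0.7019×0.489632 + 0.2981×0.327184 = 0.441206
  M+4: 0.7019×0.183184 + 0.2981×0.489632 = 0.274536
  M+6: 0.2981×0.183184 = 0.054607
Scale to base peak (0.441206) = 100: 52.05 : 100.00 : 62.22 : 12.38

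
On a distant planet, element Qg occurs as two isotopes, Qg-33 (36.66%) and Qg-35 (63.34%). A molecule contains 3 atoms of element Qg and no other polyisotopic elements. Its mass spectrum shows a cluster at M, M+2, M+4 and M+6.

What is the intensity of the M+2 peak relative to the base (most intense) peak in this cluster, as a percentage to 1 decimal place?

Binomial terms of (0.3666 + 0.6334)^3: M 0.0493, M+2 0.2554, M+4 0.4412, M+6 0.2541 → M+4 is the base peak.
P(M+4) = C(3,2) × 0.3666^1 × 0.6334^2 = 3 × 0.3666 × 0.40119556 = 0.441235 (base)
P(M+2) = C(3,1) × 0.3666^2 × 0.6334^1 = 3 × 0.13439556 × 0.6334 = 0.255378
Relative intensity = 0.255378 / 0.441235 × 100 = 57.9

57.9%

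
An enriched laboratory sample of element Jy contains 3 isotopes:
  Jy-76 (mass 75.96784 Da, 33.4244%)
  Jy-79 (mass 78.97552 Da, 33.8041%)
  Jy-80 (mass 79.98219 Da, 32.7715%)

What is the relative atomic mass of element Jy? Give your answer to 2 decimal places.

78.30 Da

The abundance-weighted mean is 0.334244 × 75.96784 + 0.338041 × 78.97552 + 0.327715 × 79.98219
= 25.391795 + 26.696964 + 26.211363 = 78.300122 Da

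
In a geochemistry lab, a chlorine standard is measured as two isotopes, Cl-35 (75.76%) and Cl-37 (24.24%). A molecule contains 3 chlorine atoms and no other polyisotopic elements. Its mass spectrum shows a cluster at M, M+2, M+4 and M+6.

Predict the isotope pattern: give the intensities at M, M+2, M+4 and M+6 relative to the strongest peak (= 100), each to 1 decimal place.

100.0 : 96.0 : 30.7 : 3.3

Each Cl atom is independently Cl-35 (p = 0.7576) or Cl-37 (q = 0.2424); the cluster is the binomial expansion (p + q)^3.
P(M) = 0.7576^3 = 0.434830
P(M+2) = 3 × 0.7576^2 × 0.2424^1 = 0.417382
P(M+4) = 3 × 0.7576^1 × 0.2424^2 = 0.133545
P(M+6) = 0.2424^3 = 0.014243
The M peak is largest (0.434830); scaling to 100 gives 100.0 : 96.0 : 30.7 : 3.3.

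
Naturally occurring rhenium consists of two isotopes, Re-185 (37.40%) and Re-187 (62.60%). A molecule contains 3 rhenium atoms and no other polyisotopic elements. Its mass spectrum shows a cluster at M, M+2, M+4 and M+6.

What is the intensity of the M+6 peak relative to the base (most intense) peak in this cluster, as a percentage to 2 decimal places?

(0.3740 + 0.6260)^3 gives M 0.0523, M+2 0.2627, M+4 0.4397, M+6 0.2453; the largest is M+4.
P(M+4) = C(3,2) × 0.3740^1 × 0.6260^2 = 3 × 0.3740 × 0.391876 = 0.439685 (base)
P(M+6) = C(3,3) × 0.3740^0 × 0.6260^3 = 1 × 1.0000 × 0.24531438 = 0.245314
Relative intensity = 0.245314 / 0.439685 × 100 = 55.79

55.79%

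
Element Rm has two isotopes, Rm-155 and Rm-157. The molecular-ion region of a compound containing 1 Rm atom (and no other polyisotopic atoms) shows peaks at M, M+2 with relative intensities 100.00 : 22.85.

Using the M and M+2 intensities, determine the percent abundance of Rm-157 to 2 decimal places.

18.60%

If p is the fraction of Rm that is Rm-155, then I(M+2)/I(M) = [C(1,1)·p^0·(1−p)] / p^1 = 1·(1−p)/p = 22.85/100.00 = 0.2285
(1−p)/p = 0.2285/1 = 0.2285  ⇒  p = 1/(1 + 0.2285) = 0.8140
Rm-155: 81.40%, Rm-157: 18.60%.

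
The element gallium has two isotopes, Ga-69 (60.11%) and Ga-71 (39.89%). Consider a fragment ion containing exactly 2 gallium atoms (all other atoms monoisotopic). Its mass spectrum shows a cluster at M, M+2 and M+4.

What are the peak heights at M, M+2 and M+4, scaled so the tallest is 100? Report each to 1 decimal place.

75.3 : 100.0 : 33.2

Each Ga atom is independently Ga-69 (p = 0.6011) or Ga-71 (q = 0.3989); the cluster is the binomial expansion (p + q)^2.
P(M) = 0.6011^2 = 0.361321
P(M+2) = 2 × 0.6011^1 × 0.3989^1 = 0.479558
P(M+4) = 0.3989^2 = 0.159121
The M+2 peak is largest (0.479558); scaling to 100 gives 75.3 : 100.0 : 33.2.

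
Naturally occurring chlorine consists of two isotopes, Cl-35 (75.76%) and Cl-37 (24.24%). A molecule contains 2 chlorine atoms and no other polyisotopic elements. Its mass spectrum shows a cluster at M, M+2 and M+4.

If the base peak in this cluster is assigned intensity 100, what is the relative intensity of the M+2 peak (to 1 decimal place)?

(0.7576 + 0.2424)^2 gives M 0.5740, M+2 0.3673, M+4 0.0588; the largest is M.
P(M) = C(2,0) × 0.7576^2 × 0.2424^0 = 1 × 0.57395776 × 1.0000 = 0.573958 (base)
P(M+2) = C(2,1) × 0.7576^1 × 0.2424^1 = 2 × 0.7576 × 0.2424 = 0.367284
Relative intensity = 0.367284 / 0.573958 × 100 = 64.0

64.0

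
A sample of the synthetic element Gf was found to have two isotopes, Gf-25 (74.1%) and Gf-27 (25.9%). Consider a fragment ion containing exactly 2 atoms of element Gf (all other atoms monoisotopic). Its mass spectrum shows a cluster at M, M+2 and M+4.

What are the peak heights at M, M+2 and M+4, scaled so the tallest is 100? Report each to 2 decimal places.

Expanding (0.741 + 0.259)^2:
P(M) = 0.741^2 = 0.549081
P(M+2) = 2 × 0.741^1 × 0.259^1 = 0.383838
P(M+4) = 0.259^2 = 0.067081
The M peak is largest (0.549081); scaling to 100 gives 100.00 : 69.91 : 12.22.

100.00 : 69.91 : 12.22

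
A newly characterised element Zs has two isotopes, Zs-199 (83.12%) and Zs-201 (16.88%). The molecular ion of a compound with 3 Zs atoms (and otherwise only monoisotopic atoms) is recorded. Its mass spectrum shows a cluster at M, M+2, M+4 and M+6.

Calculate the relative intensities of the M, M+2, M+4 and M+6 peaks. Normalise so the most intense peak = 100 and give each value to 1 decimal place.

100.0 : 60.9 : 12.4 : 0.8

The 3 Zs atoms are independent, so intensities follow the terms of (0.8312 + 0.1688)^3.
P(M) = 0.8312^3 = 0.574271
P(M+2) = 3 × 0.8312^2 × 0.1688^1 = 0.349868
P(M+4) = 3 × 0.8312^1 × 0.1688^2 = 0.071051
P(M+6) = 0.1688^3 = 0.004810
The M peak is largest (0.574271); scaling to 100 gives 100.0 : 60.9 : 12.4 : 0.8.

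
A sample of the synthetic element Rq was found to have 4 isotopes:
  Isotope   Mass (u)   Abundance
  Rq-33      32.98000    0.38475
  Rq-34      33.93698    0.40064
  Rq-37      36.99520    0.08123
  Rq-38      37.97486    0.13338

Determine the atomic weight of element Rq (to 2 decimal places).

34.36 u

Weight each isotope mass by its fractional abundance: 0.38475 × 32.98000 + 0.40064 × 33.93698 + 0.08123 × 36.99520 + 0.13338 × 37.97486
= 12.689055 + 13.596512 + 3.005120 + 5.065087 = 34.355774 u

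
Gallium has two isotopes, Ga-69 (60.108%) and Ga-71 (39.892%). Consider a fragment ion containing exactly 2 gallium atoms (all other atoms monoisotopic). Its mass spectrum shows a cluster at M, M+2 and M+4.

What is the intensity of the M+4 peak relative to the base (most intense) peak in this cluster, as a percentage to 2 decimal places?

33.18%

Term probabilities: M 0.3613, M+2 0.4796, M+4 0.1591. Base peak = M+2.
P(M+2) = C(2,1) × 0.60108^1 × 0.39892^1 = 2 × 0.60108 × 0.39892 = 0.479566 (base)
P(M+4) = C(2,2) × 0.60108^0 × 0.39892^2 = 1 × 1.0000 × 0.15913717 = 0.159137
Relative intensity = 0.159137 / 0.479566 × 100 = 33.18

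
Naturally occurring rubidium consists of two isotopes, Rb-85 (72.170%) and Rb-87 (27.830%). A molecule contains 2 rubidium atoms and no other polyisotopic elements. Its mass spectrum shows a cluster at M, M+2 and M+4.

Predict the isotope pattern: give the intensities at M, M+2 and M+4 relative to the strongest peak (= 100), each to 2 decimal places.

100.00 : 77.12 : 14.87

Each Rb atom is independently Rb-85 (p = 0.72170) or Rb-87 (q = 0.27830); the cluster is the binomial expansion (p + q)^2.
P(M) = 0.72170^2 = 0.520851
P(M+2) = 2 × 0.72170^1 × 0.27830^1 = 0.401698
P(M+4) = 0.27830^2 = 0.077451
The M peak is largest (0.520851); scaling to 100 gives 100.00 : 77.12 : 14.87.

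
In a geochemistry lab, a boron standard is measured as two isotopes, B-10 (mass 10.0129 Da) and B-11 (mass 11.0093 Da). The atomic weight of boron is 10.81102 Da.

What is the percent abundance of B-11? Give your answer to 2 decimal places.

Writing the weighted mean with unknown fraction x of B-10:
10.0129·x + 11.0093·(1 − x) = 10.81102
(10.0129 − 11.0093)·x = 10.81102 − 11.0093
x = -0.19828 / -0.9964 = 0.19900 → 19.90% B-10, 80.10% B-11.

80.10%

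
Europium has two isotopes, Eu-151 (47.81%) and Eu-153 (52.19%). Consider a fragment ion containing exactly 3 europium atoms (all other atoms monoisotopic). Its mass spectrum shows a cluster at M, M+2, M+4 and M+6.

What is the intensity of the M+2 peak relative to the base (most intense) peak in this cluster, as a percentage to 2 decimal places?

Binomial terms of (0.4781 + 0.5219)^3: M 0.1093, M+2 0.3579, M+4 0.3907, M+6 0.1422 → M+4 is the base peak.
P(M+4) = C(3,2) × 0.4781^1 × 0.5219^2 = 3 × 0.4781 × 0.27237961 = 0.390674 (base)
P(M+2) = C(3,1) × 0.4781^2 × 0.5219^1 = 3 × 0.22857961 × 0.5219 = 0.357887
Relative intensity = 0.357887 / 0.390674 × 100 = 91.61

91.61%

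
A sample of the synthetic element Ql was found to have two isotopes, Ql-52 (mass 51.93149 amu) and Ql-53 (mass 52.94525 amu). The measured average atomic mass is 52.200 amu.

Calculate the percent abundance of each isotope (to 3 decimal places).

Let x be the fractional abundance of Ql-52; then Ql-53 has abundance 1 − x.
51.93149·x + 52.94525·(1 − x) = 52.200
(51.93149 − 52.94525)·x = 52.200 − 52.94525
x = -0.74525 / -1.01376 = 0.73513 → 73.513% Ql-52, 26.487% Ql-53.

Ql-52: 73.513%, Ql-53: 26.487%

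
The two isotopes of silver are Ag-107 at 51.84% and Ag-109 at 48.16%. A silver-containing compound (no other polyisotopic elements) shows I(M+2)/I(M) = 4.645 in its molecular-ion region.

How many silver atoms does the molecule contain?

The M+2/M ratio from n Ag atoms is n · q/p = n · 0.4816/0.5184.
n = 4.645 × 0.5184/0.4816 = 5.00 ≈ 5

5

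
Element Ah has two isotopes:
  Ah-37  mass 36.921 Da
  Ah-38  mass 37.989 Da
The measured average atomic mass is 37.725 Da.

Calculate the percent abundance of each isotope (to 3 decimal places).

Ah-37: 24.719%, Ah-38: 75.281%

Writing the weighted mean with unknown fraction x of Ah-37:
36.921·x + 37.989·(1 − x) = 37.725
(36.921 − 37.989)·x = 37.725 − 37.989
x = -0.264 / -1.068 = 0.24719 → 24.719% Ah-37, 75.281% Ah-38.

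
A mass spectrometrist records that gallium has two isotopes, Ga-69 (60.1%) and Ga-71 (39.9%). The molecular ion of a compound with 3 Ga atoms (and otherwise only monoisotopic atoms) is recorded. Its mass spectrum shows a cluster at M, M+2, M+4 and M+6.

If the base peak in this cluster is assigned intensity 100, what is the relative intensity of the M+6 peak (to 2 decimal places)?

14.69

Binomial terms of (0.601 + 0.399)^3: M 0.2171, M+2 0.4324, M+4 0.2870, M+6 0.0635 → M+2 is the base peak.
P(M+2) = C(3,1) × 0.601^2 × 0.399^1 = 3 × 0.361201 × 0.3990 = 0.432358 (base)
P(M+6) = C(3,3) × 0.601^0 × 0.399^3 = 1 × 1.0000 × 0.0635212 = 0.063521
Relative intensity = 0.063521 / 0.432358 × 100 = 14.69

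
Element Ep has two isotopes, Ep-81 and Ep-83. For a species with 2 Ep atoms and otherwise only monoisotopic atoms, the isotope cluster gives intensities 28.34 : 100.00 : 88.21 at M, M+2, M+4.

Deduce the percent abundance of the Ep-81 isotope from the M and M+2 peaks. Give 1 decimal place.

36.2%

Let p = fractional abundance of Ep-81. I(M+2)/I(M) = [C(2,1)·p^1·(1−p)] / p^2 = 2·(1−p)/p = 100.00/28.34 = 3.5286
(1−p)/p = 3.5286/2 = 1.7643  ⇒  p = 1/(1 + 1.7643) = 0.3618
Ep-81: 36.2%, Ep-83: 63.8%.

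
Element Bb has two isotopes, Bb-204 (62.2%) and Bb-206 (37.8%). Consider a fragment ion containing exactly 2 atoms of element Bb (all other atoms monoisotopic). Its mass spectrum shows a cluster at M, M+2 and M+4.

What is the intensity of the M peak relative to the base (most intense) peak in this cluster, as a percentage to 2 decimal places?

82.28%

Term probabilities: M 0.3869, M+2 0.4702, M+4 0.1429. Base peak = M+2.
P(M+2) = C(2,1) × 0.622^1 × 0.378^1 = 2 × 0.6220 × 0.3780 = 0.470232 (base)
P(M) = C(2,0) × 0.622^2 × 0.378^0 = 1 × 0.386884 × 1.0000 = 0.386884
Relative intensity = 0.386884 / 0.470232 × 100 = 82.28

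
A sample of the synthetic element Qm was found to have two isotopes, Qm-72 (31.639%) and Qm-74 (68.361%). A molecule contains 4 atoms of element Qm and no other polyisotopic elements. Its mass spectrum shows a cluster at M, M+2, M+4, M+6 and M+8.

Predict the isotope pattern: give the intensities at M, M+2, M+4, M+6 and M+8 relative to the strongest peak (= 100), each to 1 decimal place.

The 4 Qm atoms are independent, so intensities follow the terms of (0.31639 + 0.68361)^4.
P(M) = 0.31639^4 = 0.010021
P(M+2) = 4 × 0.31639^3 × 0.68361^1 = 0.086604
P(M+4) = 6 × 0.31639^2 × 0.68361^2 = 0.280681
P(M+6) = 4 × 0.31639^1 × 0.68361^3 = 0.404304
P(M+8) = 0.68361^4 = 0.218390
The M+6 peak is largest (0.404304); scaling to 100 gives 2.5 : 21.4 : 69.4 : 100.0 : 54.0.

2.5 : 21.4 : 69.4 : 100.0 : 54.0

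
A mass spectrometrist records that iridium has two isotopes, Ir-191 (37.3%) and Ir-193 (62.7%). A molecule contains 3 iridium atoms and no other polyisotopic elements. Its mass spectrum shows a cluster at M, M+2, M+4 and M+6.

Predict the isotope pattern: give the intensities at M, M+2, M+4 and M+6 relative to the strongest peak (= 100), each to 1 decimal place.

The 3 Ir atoms are independent, so intensities follow the terms of (0.373 + 0.627)^3.
P(M) = 0.373^3 = 0.051895
P(M+2) = 3 × 0.373^2 × 0.627^1 = 0.261702
P(M+4) = 3 × 0.373^1 × 0.627^2 = 0.439911
P(M+6) = 0.627^3 = 0.246492
The M+4 peak is largest (0.439911); scaling to 100 gives 11.8 : 59.5 : 100.0 : 56.0.

11.8 : 59.5 : 100.0 : 56.0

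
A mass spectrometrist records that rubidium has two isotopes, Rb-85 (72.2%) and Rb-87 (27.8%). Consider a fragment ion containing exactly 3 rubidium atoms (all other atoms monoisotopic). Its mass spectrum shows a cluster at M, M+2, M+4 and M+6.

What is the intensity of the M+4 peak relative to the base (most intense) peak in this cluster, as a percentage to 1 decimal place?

(0.722 + 0.278)^3 gives M 0.3764, M+2 0.4348, M+4 0.1674, M+6 0.0215; the largest is M+2.
P(M+2) = C(3,1) × 0.722^2 × 0.278^1 = 3 × 0.521284 × 0.2780 = 0.434751 (base)
P(M+4) = C(3,2) × 0.722^1 × 0.278^2 = 3 × 0.7220 × 0.077284 = 0.167397
Relative intensity = 0.167397 / 0.434751 × 100 = 38.5

38.5%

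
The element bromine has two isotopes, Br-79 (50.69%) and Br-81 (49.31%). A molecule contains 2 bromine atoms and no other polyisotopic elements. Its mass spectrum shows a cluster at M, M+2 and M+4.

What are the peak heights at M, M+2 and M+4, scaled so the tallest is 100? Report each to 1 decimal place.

The 2 Br atoms are independent, so intensities follow the terms of (0.5069 + 0.4931)^2.
P(M) = 0.5069^2 = 0.256948
P(M+2) = 2 × 0.5069^1 × 0.4931^1 = 0.499905
P(M+4) = 0.4931^2 = 0.243148
The M+2 peak is largest (0.499905); scaling to 100 gives 51.4 : 100.0 : 48.6.

51.4 : 100.0 : 48.6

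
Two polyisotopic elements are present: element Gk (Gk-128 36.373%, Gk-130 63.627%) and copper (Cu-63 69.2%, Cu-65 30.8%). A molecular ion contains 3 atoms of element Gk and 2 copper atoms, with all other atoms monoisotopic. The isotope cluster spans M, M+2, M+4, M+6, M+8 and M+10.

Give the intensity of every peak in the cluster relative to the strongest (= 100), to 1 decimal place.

Element Gk pattern (n=3): 0.0481213 : 0.25253463 : 0.44175683 : 0.25758724
Copper pattern (n=2): 0.478864 : 0.426272 : 0.094864
Convolve the two distributions (both contribute in 2-u steps):
  M: 0.0481213×0.478864 = 0.023044
  M+2: 0.0481213×0.426272 + 0.25253463×0.478864 = 0.141443
  M+4: 0.0481213×0.094864 + 0.25253463×0.426272 + 0.44175683×0.478864 = 0.323755
  M+6: 0.25253463×0.094864 + 0.44175683×0.426272 + 0.25758724×0.478864 = 0.335614
  M+8: 0.44175683×0.094864 + 0.25758724×0.426272 = 0.151709
  M+10: 0.25758724×0.094864 = 0.024436
Scale to base peak (0.335614) = 100: 6.9 : 42.1 : 96.5 : 100.0 : 45.2 : 7.3

6.9 : 42.1 : 96.5 : 100.0 : 45.2 : 7.3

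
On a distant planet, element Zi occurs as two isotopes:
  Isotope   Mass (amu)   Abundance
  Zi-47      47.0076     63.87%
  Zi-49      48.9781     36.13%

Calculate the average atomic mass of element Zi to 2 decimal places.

47.72 amu

Ar = Σ fᵢ·mᵢ = 0.6387 × 47.0076 + 0.3613 × 48.9781
= 30.02375 + 17.69579 = 47.71954 amu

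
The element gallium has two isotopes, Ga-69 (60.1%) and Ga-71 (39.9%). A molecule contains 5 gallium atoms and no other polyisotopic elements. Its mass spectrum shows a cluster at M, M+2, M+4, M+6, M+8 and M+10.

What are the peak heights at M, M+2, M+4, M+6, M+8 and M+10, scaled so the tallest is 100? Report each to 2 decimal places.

Each Ga atom is independently Ga-69 (p = 0.601) or Ga-71 (q = 0.399); the cluster is the binomial expansion (p + q)^5.
P(M) = 0.601^5 = 0.078410
P(M+2) = 5 × 0.601^4 × 0.399^1 = 0.260280
P(M+4) = 10 × 0.601^3 × 0.399^2 = 0.345596
P(M+6) = 10 × 0.601^2 × 0.399^3 = 0.229439
P(M+8) = 5 × 0.601^1 × 0.399^4 = 0.076162
P(M+10) = 0.399^5 = 0.010113
The M+4 peak is largest (0.345596); scaling to 100 gives 22.69 : 75.31 : 100.00 : 66.39 : 22.04 : 2.93.

22.69 : 75.31 : 100.00 : 66.39 : 22.04 : 2.93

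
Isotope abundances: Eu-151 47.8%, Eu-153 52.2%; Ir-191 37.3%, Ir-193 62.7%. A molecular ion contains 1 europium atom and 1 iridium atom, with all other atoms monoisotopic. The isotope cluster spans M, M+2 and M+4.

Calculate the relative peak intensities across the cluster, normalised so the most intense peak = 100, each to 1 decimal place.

Europium pattern (n=1): 0.4780 : 0.5220
Iridium pattern (n=1): 0.3730 : 0.6270
Convolve the two distributions (both contribute in 2-u steps):
  M: 0.4780×0.3730 = 0.178294
  M+2: 0.4780×0.6270 + 0.5220×0.3730 = 0.494412
  M+4: 0.5220×0.6270 = 0.327294
Scale to base peak (0.494412) = 100: 36.1 : 100.0 : 66.2

36.1 : 100.0 : 66.2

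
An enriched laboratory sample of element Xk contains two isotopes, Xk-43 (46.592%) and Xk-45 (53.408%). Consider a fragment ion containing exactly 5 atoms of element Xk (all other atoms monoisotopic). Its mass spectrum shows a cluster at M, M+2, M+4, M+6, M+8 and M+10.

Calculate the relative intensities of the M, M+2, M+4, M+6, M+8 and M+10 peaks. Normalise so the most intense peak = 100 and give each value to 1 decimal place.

Expanding (0.46592 + 0.53408)^5:
P(M) = 0.46592^5 = 0.021956
P(M+2) = 5 × 0.46592^4 × 0.53408^1 = 0.125841
P(M+4) = 10 × 0.46592^3 × 0.53408^2 = 0.288501
P(M+6) = 10 × 0.46592^2 × 0.53408^3 = 0.330706
P(M+8) = 5 × 0.46592^1 × 0.53408^4 = 0.189543
P(M+10) = 0.53408^5 = 0.043454
The M+6 peak is largest (0.330706); scaling to 100 gives 6.6 : 38.1 : 87.2 : 100.0 : 57.3 : 13.1.

6.6 : 38.1 : 87.2 : 100.0 : 57.3 : 13.1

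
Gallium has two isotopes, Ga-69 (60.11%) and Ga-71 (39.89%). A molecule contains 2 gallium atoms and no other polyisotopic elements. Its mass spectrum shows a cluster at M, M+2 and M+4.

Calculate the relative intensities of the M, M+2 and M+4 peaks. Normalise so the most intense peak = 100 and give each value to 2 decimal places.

75.34 : 100.00 : 33.18

Each Ga atom is independently Ga-69 (p = 0.6011) or Ga-71 (q = 0.3989); the cluster is the binomial expansion (p + q)^2.
P(M) = 0.6011^2 = 0.361321
P(M+2) = 2 × 0.6011^1 × 0.3989^1 = 0.479558
P(M+4) = 0.3989^2 = 0.159121
The M+2 peak is largest (0.479558); scaling to 100 gives 75.34 : 100.00 : 33.18.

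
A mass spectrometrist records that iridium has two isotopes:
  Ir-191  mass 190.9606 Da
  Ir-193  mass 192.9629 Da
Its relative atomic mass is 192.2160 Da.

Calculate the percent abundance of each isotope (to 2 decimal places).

Writing the weighted mean with unknown fraction x of Ir-191:
190.9606·x + 192.9629·(1 − x) = 192.2160
(190.9606 − 192.9629)·x = 192.2160 − 192.9629
x = -0.7469 / -2.0023 = 0.37302 → 37.30% Ir-191, 62.70% Ir-193.

Ir-191: 37.30%, Ir-193: 62.70%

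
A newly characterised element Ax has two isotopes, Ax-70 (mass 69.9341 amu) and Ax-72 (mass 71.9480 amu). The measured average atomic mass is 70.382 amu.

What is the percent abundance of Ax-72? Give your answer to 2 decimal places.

With x = fraction of Ax-70 (so Ax-72 is 1 − x):
69.9341·x + 71.9480·(1 − x) = 70.382
(69.9341 − 71.9480)·x = 70.382 − 71.9480
x = -1.5660 / -2.0139 = 0.77760 → 77.76% Ax-70, 22.24% Ax-72.

22.24%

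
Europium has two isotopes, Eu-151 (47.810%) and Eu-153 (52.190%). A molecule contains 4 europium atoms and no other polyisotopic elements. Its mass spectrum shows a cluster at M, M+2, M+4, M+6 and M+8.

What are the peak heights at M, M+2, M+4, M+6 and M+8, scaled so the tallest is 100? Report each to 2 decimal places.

Expanding (0.47810 + 0.52190)^4:
P(M) = 0.47810^4 = 0.052249
P(M+2) = 4 × 0.47810^3 × 0.52190^1 = 0.228141
P(M+4) = 6 × 0.47810^2 × 0.52190^2 = 0.373563
P(M+6) = 4 × 0.47810^1 × 0.52190^3 = 0.271857
P(M+8) = 0.52190^4 = 0.074191
The M+4 peak is largest (0.373563); scaling to 100 gives 13.99 : 61.07 : 100.00 : 72.77 : 19.86.

13.99 : 61.07 : 100.00 : 72.77 : 19.86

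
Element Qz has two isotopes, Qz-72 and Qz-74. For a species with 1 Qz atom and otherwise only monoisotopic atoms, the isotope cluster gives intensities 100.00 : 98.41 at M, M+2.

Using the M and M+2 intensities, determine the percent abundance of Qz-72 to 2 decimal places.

If p is the fraction of Qz that is Qz-72, then I(M+2)/I(M) = [C(1,1)·p^0·(1−p)] / p^1 = 1·(1−p)/p = 98.41/100.00 = 0.9841
(1−p)/p = 0.9841/1 = 0.9841  ⇒  p = 1/(1 + 0.9841) = 0.5040
Qz-72: 50.40%, Qz-74: 49.60%.

50.40%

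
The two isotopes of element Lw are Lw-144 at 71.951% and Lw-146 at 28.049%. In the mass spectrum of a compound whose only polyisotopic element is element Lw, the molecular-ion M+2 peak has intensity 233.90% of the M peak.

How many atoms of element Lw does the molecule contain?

6

With n Lw atoms, P(M+2)/P(M) = C(n,1)·p^(n−1)q / p^n = n·q/p = n · 0.28049/0.71951.
n = 2.3390 × 0.71951/0.28049 = 6.00 ≈ 6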